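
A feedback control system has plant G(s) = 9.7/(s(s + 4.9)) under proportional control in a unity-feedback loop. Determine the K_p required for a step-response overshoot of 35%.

From %OS = 100·exp(−πζ/√(1−ζ²)) = 35%, ζ = −ln(0.35)/√(π²+ln²(0.35)) = 0.3169.
Characteristic equation s² + 4.9s + 9.7K_p = 0 gives ζ = 4.9/(2√(9.7K_p)).
Setting ζ = 0.3169: √(9.7K_p) = 4.9/(2·0.3169) = 7.73, so K_p = 59.76/9.7 = 6.16.

K_p = 6.16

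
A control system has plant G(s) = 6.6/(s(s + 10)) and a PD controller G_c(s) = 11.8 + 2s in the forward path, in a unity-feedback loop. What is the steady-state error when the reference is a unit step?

0

The open loop G_c(s)G(s) has a pole at the origin (type 1), so the static position error constant is infinite and e_ss = 1/(1+∞) = 0.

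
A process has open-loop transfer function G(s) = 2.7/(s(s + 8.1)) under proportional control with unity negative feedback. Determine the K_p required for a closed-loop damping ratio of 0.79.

Closed-loop characteristic equation: s² + 8.1s + K_p·2.7 = 0.
So ω_n = √(2.7K_p) and 2ζω_n = 8.1, giving ζ = 8.1/(2√(2.7K_p)).
Setting ζ = 0.79: √(2.7K_p) = 8.1/(2·0.79) = 5.127, so K_p = 26.28/2.7 = 9.73.

K_p = 9.73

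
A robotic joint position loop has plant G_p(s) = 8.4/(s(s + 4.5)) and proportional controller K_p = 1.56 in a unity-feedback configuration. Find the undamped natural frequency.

1 + K_p·G_p(s) = 0 gives s² + 4.5s + 13.1 = 0.
Matching s² + 2ζω_n s + ω_n²: ω_n = √13.1 = 3.62 rad/s and 2ζω_n = 4.5, so ζ = 4.5/(2·3.62) = 0.622.

ω_n = 3.62 rad/s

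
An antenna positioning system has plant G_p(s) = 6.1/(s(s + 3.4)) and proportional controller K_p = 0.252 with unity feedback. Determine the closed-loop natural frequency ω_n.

ω_n = 1.24 rad/s

With unity feedback the closed-loop characteristic equation is s² + 3.4s + 0.252·6.1 = s² + 3.4s + 1.537 = 0.
Matching s² + 2ζω_n s + ω_n²: ω_n = √1.537 = 1.24 rad/s and 2ζω_n = 3.4, so ζ = 3.4/(2·1.24) = 1.37.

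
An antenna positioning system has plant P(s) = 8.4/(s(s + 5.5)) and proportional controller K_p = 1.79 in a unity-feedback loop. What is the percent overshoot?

4.24%

From 1 + K_pP(s) = 0: s² + 5.5s + 15.04 = 0 ⇒ ω_n = 3.878, ζ = 0.7092.
%OS = 100·exp(−πζ/√(1−ζ²)) = 100·exp(−π·0.7092/√0.497) = 4.24%.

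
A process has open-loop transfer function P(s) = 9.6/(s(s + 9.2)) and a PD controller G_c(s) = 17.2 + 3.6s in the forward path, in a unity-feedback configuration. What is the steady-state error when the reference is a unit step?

0

The open loop G_c(s)P(s) has a pole at the origin (type 1), so the static position error constant is infinite and e_ss = 1/(1+∞) = 0.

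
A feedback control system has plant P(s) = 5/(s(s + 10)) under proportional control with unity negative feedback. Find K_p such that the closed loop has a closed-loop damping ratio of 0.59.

Closed-loop characteristic equation: s² + 10s + K_p·5 = 0.
So ω_n = √(5K_p) and 2ζω_n = 10, giving ζ = 10/(2√(5K_p)).
Setting ζ = 0.59: √(5K_p) = 10/(2·0.59) = 8.475, so K_p = 71.82/5 = 14.4.

K_p = 14.4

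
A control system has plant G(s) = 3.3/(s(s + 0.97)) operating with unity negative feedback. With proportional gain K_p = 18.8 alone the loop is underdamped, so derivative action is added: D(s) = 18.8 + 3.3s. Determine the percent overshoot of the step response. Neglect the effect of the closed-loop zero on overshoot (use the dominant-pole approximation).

Forward path: (18.8 + 3.3s)·3.3/(s(s+0.97)). The closed-loop characteristic equation is s² + (0.97 + 3.3·3.3)s + 3.3·18.8 = 0.
That is s² + 11.86s + 62.04 = 0, so ω_n = 7.877 rad/s and ζ = 11.86/(2·7.877) = 0.7529.
%OS = 100·exp(−πζ/√(1−ζ²)) = 2.75%.

2.75%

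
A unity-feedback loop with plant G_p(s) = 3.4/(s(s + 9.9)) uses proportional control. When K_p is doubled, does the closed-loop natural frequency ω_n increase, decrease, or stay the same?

ω_n = √(3.4·K_p), which grows with K_p.

increase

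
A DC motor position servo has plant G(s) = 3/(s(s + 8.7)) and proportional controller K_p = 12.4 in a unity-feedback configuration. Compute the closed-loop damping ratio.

ζ = 0.713

1 + K_p·G(s) = 0 gives s² + 8.7s + 37.2 = 0.
Matching s² + 2ζω_n s + ω_n²: ω_n = √37.2 = 6.099 rad/s and 2ζω_n = 8.7, so ζ = 8.7/(2·6.099) = 0.713.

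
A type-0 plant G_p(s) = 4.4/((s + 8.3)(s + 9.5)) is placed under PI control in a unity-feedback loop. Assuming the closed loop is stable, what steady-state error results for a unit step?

0

The PI controller's integrator makes the forward path type 1, so e_ss to a step is zero.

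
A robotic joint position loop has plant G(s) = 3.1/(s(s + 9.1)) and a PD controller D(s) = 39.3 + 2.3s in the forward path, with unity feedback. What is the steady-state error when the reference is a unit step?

The open loop D(s)G(s) has a pole at the origin (type 1), so the static position error constant is infinite and e_ss = 1/(1+∞) = 0.

0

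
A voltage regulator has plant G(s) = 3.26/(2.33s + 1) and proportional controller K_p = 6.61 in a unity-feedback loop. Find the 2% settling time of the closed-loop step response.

Closed loop: T(s) = K_p·G/(1+K_p·G) = 21.55/(2.33s + 1 + 21.55), with pole at s = −(1 + 21.55)/2.33 = −9.678.
τ = 1/9.678 = 0.1033 s, so 2% settling time ≈ 4τ = 0.413 s.

T_s ≈ 0.413 s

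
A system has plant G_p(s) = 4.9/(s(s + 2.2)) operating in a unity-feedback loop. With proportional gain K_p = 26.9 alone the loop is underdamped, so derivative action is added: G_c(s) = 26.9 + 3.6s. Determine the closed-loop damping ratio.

Forward path: (26.9 + 3.6s)·4.9/(s(s+2.2)). The closed-loop characteristic equation is s² + (2.2 + 4.9·3.6)s + 4.9·26.9 = 0.
That is s² + 19.84s + 131.8 = 0, so ω_n = 11.48 rad/s and ζ = 19.84/(2·11.48) = 0.864.

ζ = 0.864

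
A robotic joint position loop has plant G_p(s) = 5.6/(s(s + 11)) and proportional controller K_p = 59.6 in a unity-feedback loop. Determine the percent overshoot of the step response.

From 1 + K_pG_p(s) = 0: s² + 11s + 333.8 = 0 ⇒ ω_n = 18.27, ζ = 0.3011.
%OS = 100·exp(−πζ/√(1−ζ²)) = 100·exp(−π·0.3011/√0.9094) = 37.1%.

37.1%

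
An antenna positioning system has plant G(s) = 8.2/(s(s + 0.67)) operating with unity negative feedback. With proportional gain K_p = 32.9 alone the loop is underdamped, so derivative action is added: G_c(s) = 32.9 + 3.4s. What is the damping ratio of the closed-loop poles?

ζ = 0.869

Forward path: (32.9 + 3.4s)·8.2/(s(s+0.67)). The closed-loop characteristic equation is s² + (0.67 + 8.2·3.4)s + 8.2·32.9 = 0.
That is s² + 28.55s + 269.8 = 0, so ω_n = 16.42 rad/s and ζ = 28.55/(2·16.42) = 0.8691.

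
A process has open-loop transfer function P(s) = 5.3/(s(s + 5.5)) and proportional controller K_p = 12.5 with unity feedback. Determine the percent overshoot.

Closed-loop characteristic equation: s² + 5.5s + 66.25 = 0, so ω_n = 8.139 rad/s and ζ = 5.5/(2·8.139) = 0.3379.
%OS = 100·exp(−πζ/√(1−ζ²)) = 100·exp(−π·0.3379/√0.8858) = 32.4%.

32.4%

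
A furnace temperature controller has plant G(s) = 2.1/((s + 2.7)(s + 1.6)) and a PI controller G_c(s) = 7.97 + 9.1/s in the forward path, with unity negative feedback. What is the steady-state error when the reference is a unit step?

The open loop G_c(s)G(s) has a pole at the origin (type 1), so the static position error constant is infinite and e_ss = 1/(1+∞) = 0.

0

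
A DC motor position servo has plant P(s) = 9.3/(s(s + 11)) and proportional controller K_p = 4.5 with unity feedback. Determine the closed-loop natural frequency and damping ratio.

The closed-loop denominator is s(s+11) + 4.5·9.3 = s² + 11s + 41.85.
So ω_n² = 41.85 ⇒ ω_n = 6.469 rad/s, and ζ = 11/(2ω_n) = 0.85.

ω_n = 6.47 rad/s, ζ = 0.85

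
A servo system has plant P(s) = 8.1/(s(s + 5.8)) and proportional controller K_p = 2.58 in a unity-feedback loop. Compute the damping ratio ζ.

ζ = 0.634

1 + K_p·P(s) = 0 gives s² + 5.8s + 20.9 = 0.
Matching s² + 2ζω_n s + ω_n²: ω_n = √20.9 = 4.571 rad/s and 2ζω_n = 5.8, so ζ = 5.8/(2·4.571) = 0.634.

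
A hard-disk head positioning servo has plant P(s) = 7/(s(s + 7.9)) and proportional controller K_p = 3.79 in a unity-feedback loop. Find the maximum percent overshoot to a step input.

The closed-loop denominator s² + 7.9s + 26.53 gives ω_n = √26.53 = 5.151 and ζ = 7.9/(2ω_n) = 0.7669.
%OS = 100·exp(−πζ/√(1−ζ²)) = 100·exp(−π·0.7669/√0.4119) = 2.34%.

2.34%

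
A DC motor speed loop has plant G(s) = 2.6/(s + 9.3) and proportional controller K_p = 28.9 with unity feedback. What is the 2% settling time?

T_s ≈ 0.0474 s

Closed-loop transfer function: T(s) = K_p·G(s)/(1 + K_p·G(s)) = 75.14/(s + 9.3 + 75.14) = 75.14/(s + 84.44).
Time constant τ = 1/84.44 = 0.01184 s, so the 2% settling time is about 4τ = 0.0474 s.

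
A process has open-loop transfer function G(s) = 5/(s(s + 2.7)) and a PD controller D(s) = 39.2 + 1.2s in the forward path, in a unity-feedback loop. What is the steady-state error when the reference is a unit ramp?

The loop has one pole at the origin (type 1). Velocity error constant K_v = lim_{s→0} s·D(s)G(s) = 39.2·5/2.7 = 72.59.
Steady-state error to a unit ramp: e_ss = 1/K_v = 0.0138.

0.0138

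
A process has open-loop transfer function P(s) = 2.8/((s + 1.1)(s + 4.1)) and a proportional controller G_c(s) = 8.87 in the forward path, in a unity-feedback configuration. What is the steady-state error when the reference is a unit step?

The loop is type 0. Static position error constant K_pos = G_c(0)·P(0) = 8.87·0.6208 = 5.507.
Steady-state error to a unit step: e_ss = 1/(1+K_pos) = 1/6.507 = 0.154.

0.154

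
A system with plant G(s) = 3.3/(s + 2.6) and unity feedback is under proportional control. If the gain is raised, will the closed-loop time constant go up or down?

Closed-loop pole is at s = −(2.6+K_p·3.3); larger K_p moves it further left, so τ = 1/(2.6+K_p·3.3) decreases.

decrease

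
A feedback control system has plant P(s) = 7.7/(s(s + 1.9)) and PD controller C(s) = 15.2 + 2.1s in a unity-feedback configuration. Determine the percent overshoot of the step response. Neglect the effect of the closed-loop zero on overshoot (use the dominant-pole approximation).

Forward path: (15.2 + 2.1s)·7.7/(s(s+1.9)). The closed-loop characteristic equation is s² + (1.9 + 7.7·2.1)s + 7.7·15.2 = 0.
That is s² + 18.07s + 117 = 0, so ω_n = 10.82 rad/s and ζ = 18.07/(2·10.82) = 0.8351.
%OS = 100·exp(−πζ/√(1−ζ²)) = 0.848%.

0.848%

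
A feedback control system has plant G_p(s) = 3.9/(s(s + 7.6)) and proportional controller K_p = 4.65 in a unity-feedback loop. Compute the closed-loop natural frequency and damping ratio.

With unity feedback the closed-loop characteristic equation is s² + 7.6s + 4.65·3.9 = s² + 7.6s + 18.14 = 0.
Matching s² + 2ζω_n s + ω_n²: ω_n = √18.14 = 4.259 rad/s and 2ζω_n = 7.6, so ζ = 7.6/(2·4.259) = 0.892.

ω_n = 4.26 rad/s, ζ = 0.892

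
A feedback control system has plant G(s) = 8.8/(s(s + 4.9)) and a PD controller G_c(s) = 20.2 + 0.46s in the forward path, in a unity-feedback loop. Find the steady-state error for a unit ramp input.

The loop has one pole at the origin (type 1). Velocity error constant K_v = lim_{s→0} s·G_c(s)G(s) = 20.2·8.8/4.9 = 36.28.
Steady-state error to a unit ramp: e_ss = 1/K_v = 0.0276.

0.0276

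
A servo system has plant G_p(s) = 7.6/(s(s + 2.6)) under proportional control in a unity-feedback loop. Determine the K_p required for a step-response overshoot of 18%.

K_p = 0.969

From %OS = 100·exp(−πζ/√(1−ζ²)) = 18%, ζ = −ln(0.18)/√(π²+ln²(0.18)) = 0.4791.
Characteristic equation s² + 2.6s + 7.6K_p = 0 gives ζ = 2.6/(2√(7.6K_p)).
Setting ζ = 0.4791: √(7.6K_p) = 2.6/(2·0.4791) = 2.713, so K_p = 7.362/7.6 = 0.969.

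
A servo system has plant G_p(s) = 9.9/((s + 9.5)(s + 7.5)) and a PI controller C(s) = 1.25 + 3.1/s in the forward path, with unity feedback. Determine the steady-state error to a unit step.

0

The open loop C(s)G_p(s) has a pole at the origin (type 1), so the static position error constant is infinite and e_ss = 1/(1+∞) = 0.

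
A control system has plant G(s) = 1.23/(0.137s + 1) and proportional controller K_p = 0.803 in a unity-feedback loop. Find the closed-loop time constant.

τ = 0.0689 s

Closed loop: T(s) = K_p·G/(1+K_p·G) = 0.9877/(0.137s + 1 + 0.9877), with pole at s = −(1 + 0.9877)/0.137 = −14.51.
Closed-loop time constant τ = 1/14.51 = 0.0689 s.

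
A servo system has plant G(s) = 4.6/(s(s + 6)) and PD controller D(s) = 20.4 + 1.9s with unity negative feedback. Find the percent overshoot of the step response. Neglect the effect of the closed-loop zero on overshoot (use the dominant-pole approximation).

2.51%

Forward path: (20.4 + 1.9s)·4.6/(s(s+6)). The closed-loop characteristic equation is s² + (6 + 4.6·1.9)s + 4.6·20.4 = 0.
That is s² + 14.74s + 93.84 = 0, so ω_n = 9.687 rad/s and ζ = 14.74/(2·9.687) = 0.7608.
%OS = 100·exp(−πζ/√(1−ζ²)) = 2.51%.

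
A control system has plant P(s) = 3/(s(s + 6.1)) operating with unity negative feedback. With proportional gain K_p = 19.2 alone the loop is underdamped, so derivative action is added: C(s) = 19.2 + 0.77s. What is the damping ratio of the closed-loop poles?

ζ = 0.554

Forward path: (19.2 + 0.77s)·3/(s(s+6.1)). The closed-loop characteristic equation is s² + (6.1 + 3·0.77)s + 3·19.2 = 0.
That is s² + 8.41s + 57.6 = 0, so ω_n = 7.589 rad/s and ζ = 8.41/(2·7.589) = 0.5541.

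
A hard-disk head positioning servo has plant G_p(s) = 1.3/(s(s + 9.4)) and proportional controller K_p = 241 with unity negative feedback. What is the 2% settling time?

From 1 + K_pG_p(s) = 0: s² + 9.4s + 313.3 = 0 ⇒ ω_n = 17.7, ζ = 0.2655.
2% settling time T_s ≈ 4/(ζω_n) = 4/4.7 = 0.851 s.

T_s ≈ 0.851 s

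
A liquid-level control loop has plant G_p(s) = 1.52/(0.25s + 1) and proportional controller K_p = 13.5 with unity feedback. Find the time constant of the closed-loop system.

Closed loop: T(s) = K_p·G_p/(1+K_p·G_p) = 20.52/(0.25s + 1 + 20.52), with pole at s = −(1 + 20.52)/0.25 = −86.08.
Closed-loop time constant τ = 1/86.08 = 0.0116 s.

τ = 0.0116 s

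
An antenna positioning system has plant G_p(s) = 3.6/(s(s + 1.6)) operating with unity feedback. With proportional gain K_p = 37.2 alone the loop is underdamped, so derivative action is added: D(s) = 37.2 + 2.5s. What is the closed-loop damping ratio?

Forward path: (37.2 + 2.5s)·3.6/(s(s+1.6)). The closed-loop characteristic equation is s² + (1.6 + 3.6·2.5)s + 3.6·37.2 = 0.
That is s² + 10.6s + 133.9 = 0, so ω_n = 11.57 rad/s and ζ = 10.6/(2·11.57) = 0.458.

ζ = 0.458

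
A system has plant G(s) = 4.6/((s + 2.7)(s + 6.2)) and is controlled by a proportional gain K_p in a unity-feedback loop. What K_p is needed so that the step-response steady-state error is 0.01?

The loop is type 0, so e_ss(step) = 1/(1 + K_pos) with K_pos = K_p·G(0).
G(0) = 0.2748. Require 1/(1 + K_p·0.2748) = 0.01, so 1 + 0.2748·K_p = 100.
K_p = (100 − 1)/0.2748 = 360.

K_p = 360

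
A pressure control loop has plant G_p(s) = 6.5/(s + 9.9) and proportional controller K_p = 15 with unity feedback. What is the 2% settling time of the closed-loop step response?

T_s ≈ 0.0372 s

Closed-loop transfer function: T(s) = K_p·G_p(s)/(1 + K_p·G_p(s)) = 97.5/(s + 9.9 + 97.5) = 97.5/(s + 107.4).
Time constant τ = 1/107.4 = 0.009311 s, so the 2% settling time is about 4τ = 0.0372 s.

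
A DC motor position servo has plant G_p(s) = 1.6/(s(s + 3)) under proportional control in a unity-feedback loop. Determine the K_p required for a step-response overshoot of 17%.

From %OS = 100·exp(−πζ/√(1−ζ²)) = 17%, ζ = −ln(0.17)/√(π²+ln²(0.17)) = 0.4913.
Characteristic equation s² + 3s + 1.6K_p = 0 gives ζ = 3/(2√(1.6K_p)).
Setting ζ = 0.4913: √(1.6K_p) = 3/(2·0.4913) = 3.053, so K_p = 9.323/1.6 = 5.83.

K_p = 5.83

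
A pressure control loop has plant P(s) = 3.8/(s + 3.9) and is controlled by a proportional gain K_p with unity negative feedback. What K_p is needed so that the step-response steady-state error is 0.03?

K_p = 33.2

Steady-state error for a unit step on this type-0 loop is 1/(1 + K_p·P(0)).
P(0) = 0.9744. Require 1/(1 + K_p·0.9744) = 0.03, so 1 + 0.9744·K_p = 33.33.
K_p = (33.33 − 1)/0.9744 = 33.2.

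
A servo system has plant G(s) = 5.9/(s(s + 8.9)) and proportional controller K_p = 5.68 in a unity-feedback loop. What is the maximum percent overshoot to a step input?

The closed-loop denominator s² + 8.9s + 33.51 gives ω_n = √33.51 = 5.789 and ζ = 8.9/(2ω_n) = 0.7687.
%OS = 100·exp(−πζ/√(1−ζ²)) = 100·exp(−π·0.7687/√0.4091) = 2.29%.

2.29%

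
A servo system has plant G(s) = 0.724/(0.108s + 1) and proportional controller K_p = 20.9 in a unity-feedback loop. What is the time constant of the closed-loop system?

τ = 0.00669 s

Closed loop: T(s) = K_p·G/(1+K_p·G) = 15.13/(0.108s + 1 + 15.13), with pole at s = −(1 + 15.13)/0.108 = −149.4.
Closed-loop time constant τ = 1/149.4 = 0.00669 s.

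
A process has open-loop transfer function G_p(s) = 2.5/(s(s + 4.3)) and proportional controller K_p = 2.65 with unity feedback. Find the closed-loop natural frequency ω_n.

With unity feedback the closed-loop characteristic equation is s² + 4.3s + 2.65·2.5 = s² + 4.3s + 6.625 = 0.
Matching s² + 2ζω_n s + ω_n²: ω_n = √6.625 = 2.574 rad/s and 2ζω_n = 4.3, so ζ = 4.3/(2·2.574) = 0.835.

ω_n = 2.57 rad/s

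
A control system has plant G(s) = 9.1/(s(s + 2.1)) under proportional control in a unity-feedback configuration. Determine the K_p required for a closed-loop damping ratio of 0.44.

Closed-loop characteristic equation: s² + 2.1s + K_p·9.1 = 0.
So ω_n = √(9.1K_p) and 2ζω_n = 2.1, giving ζ = 2.1/(2√(9.1K_p)).
Setting ζ = 0.44: √(9.1K_p) = 2.1/(2·0.44) = 2.386, so K_p = 5.695/9.1 = 0.626.

K_p = 0.626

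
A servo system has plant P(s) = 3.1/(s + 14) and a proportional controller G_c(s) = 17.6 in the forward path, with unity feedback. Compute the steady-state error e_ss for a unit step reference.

0.204

The loop is type 0. Static position error constant K_pos = G_c(0)·P(0) = 17.6·0.2214 = 3.897.
Steady-state error to a unit step: e_ss = 1/(1+K_pos) = 1/4.897 = 0.204.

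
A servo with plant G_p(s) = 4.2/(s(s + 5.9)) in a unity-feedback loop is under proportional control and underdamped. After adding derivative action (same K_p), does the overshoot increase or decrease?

The derivative term adds K·K_d to the s-coefficient of the characteristic equation, raising 2ζω_n while ω_n is unchanged; ζ increases, so overshoot decreases.

decrease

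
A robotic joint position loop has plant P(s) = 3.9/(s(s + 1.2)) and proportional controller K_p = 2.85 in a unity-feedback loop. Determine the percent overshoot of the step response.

56.3%

The closed-loop denominator s² + 1.2s + 11.12 gives ω_n = √11.12 = 3.334 and ζ = 1.2/(2ω_n) = 0.18.
%OS = 100·exp(−πζ/√(1−ζ²)) = 100·exp(−π·0.18/√0.9676) = 56.3%.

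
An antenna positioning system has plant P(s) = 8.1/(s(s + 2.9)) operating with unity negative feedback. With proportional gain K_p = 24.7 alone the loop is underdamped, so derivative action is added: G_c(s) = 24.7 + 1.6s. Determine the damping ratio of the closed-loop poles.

ζ = 0.561

Forward path: (24.7 + 1.6s)·8.1/(s(s+2.9)). The closed-loop characteristic equation is s² + (2.9 + 8.1·1.6)s + 8.1·24.7 = 0.
That is s² + 15.86s + 200.1 = 0, so ω_n = 14.14 rad/s and ζ = 15.86/(2·14.14) = 0.5606.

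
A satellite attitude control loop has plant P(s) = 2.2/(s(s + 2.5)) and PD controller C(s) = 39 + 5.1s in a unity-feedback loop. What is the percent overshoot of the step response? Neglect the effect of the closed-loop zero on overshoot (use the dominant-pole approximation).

Forward path: (39 + 5.1s)·2.2/(s(s+2.5)). The closed-loop characteristic equation is s² + (2.5 + 2.2·5.1)s + 2.2·39 = 0.
That is s² + 13.72s + 85.8 = 0, so ω_n = 9.263 rad/s and ζ = 13.72/(2·9.263) = 0.7406.
%OS = 100·exp(−πζ/√(1−ζ²)) = 3.14%.

3.14%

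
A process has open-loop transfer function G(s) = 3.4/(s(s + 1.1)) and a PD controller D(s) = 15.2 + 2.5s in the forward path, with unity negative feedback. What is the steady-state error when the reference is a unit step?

0

The open loop D(s)G(s) has a pole at the origin (type 1), so the static position error constant is infinite and e_ss = 1/(1+∞) = 0.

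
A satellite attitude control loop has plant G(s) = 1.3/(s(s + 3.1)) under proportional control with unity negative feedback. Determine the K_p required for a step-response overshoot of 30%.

From %OS = 100·exp(−πζ/√(1−ζ²)) = 30%, ζ = −ln(0.3)/√(π²+ln²(0.3)) = 0.3579.
Characteristic equation s² + 3.1s + 1.3K_p = 0 gives ζ = 3.1/(2√(1.3K_p)).
Setting ζ = 0.3579: √(1.3K_p) = 3.1/(2·0.3579) = 4.331, so K_p = 18.76/1.3 = 14.4.

K_p = 14.4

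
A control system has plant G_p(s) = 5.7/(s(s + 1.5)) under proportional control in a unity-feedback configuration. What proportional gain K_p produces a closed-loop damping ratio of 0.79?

K_p = 0.158

Closed-loop characteristic equation: s² + 1.5s + K_p·5.7 = 0.
So ω_n = √(5.7K_p) and 2ζω_n = 1.5, giving ζ = 1.5/(2√(5.7K_p)).
Setting ζ = 0.79: √(5.7K_p) = 1.5/(2·0.79) = 0.9494, so K_p = 0.9013/5.7 = 0.158.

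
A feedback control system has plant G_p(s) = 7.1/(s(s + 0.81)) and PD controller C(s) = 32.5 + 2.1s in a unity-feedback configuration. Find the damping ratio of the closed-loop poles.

ζ = 0.517

Forward path: (32.5 + 2.1s)·7.1/(s(s+0.81)). The closed-loop characteristic equation is s² + (0.81 + 7.1·2.1)s + 7.1·32.5 = 0.
That is s² + 15.72s + 230.8 = 0, so ω_n = 15.19 rad/s and ζ = 15.72/(2·15.19) = 0.5174.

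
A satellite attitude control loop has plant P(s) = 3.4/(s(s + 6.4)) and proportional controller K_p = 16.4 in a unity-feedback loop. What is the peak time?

T_p = 0.466 s

The closed-loop denominator s² + 6.4s + 55.76 gives ω_n = √55.76 = 7.467 and ζ = 6.4/(2ω_n) = 0.4285.
Damped frequency ω_d = ω_n√(1−ζ²) = 6.747 rad/s, so peak time T_p = π/ω_d = 0.466 s.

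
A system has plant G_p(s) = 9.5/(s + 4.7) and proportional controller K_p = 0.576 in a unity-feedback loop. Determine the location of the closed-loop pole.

s = -10.17

Closed-loop transfer function: T(s) = K_p·G_p(s)/(1 + K_p·G_p(s)) = 5.472/(s + 4.7 + 5.472) = 5.472/(s + 10.17).
The closed-loop pole is at s = −10.17.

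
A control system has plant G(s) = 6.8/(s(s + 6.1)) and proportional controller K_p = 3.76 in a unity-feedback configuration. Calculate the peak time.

T_p = 0.779 s

The closed-loop denominator s² + 6.1s + 25.57 gives ω_n = √25.57 = 5.056 and ζ = 6.1/(2ω_n) = 0.6032.
Damped frequency ω_d = ω_n√(1−ζ²) = 4.033 rad/s, so peak time T_p = π/ω_d = 0.779 s.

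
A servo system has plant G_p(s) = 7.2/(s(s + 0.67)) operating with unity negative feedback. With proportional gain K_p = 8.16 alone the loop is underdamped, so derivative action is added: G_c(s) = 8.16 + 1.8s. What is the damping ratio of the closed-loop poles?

Forward path: (8.16 + 1.8s)·7.2/(s(s+0.67)). The closed-loop characteristic equation is s² + (0.67 + 7.2·1.8)s + 7.2·8.16 = 0.
That is s² + 13.63s + 58.75 = 0, so ω_n = 7.665 rad/s and ζ = 13.63/(2·7.665) = 0.8891.

ζ = 0.889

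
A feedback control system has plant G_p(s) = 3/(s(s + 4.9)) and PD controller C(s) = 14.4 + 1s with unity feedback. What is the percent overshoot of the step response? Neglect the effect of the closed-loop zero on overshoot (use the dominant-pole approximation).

9.42%

Forward path: (14.4 + 1s)·3/(s(s+4.9)). The closed-loop characteristic equation is s² + (4.9 + 3·1)s + 3·14.4 = 0.
That is s² + 7.9s + 43.2 = 0, so ω_n = 6.573 rad/s and ζ = 7.9/(2·6.573) = 0.601.
%OS = 100·exp(−πζ/√(1−ζ²)) = 9.42%.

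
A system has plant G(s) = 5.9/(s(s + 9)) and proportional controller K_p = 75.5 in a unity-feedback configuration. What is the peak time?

T_p = 0.152 s

From 1 + K_pG(s) = 0: s² + 9s + 445.5 = 0 ⇒ ω_n = 21.11, ζ = 0.2132.
Damped frequency ω_d = ω_n√(1−ζ²) = 20.62 rad/s, so peak time T_p = π/ω_d = 0.152 s.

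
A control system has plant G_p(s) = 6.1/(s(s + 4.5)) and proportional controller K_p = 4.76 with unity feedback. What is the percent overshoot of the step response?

Closed-loop characteristic equation: s² + 4.5s + 29.04 = 0, so ω_n = 5.389 rad/s and ζ = 4.5/(2·5.389) = 0.4176.
%OS = 100·exp(−πζ/√(1−ζ²)) = 100·exp(−π·0.4176/√0.8256) = 23.6%.

23.6%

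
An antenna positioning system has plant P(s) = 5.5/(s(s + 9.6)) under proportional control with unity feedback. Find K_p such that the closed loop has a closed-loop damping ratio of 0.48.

K_p = 18.2

Closed-loop characteristic equation: s² + 9.6s + K_p·5.5 = 0.
So ω_n = √(5.5K_p) and 2ζω_n = 9.6, giving ζ = 9.6/(2√(5.5K_p)).
Setting ζ = 0.48: √(5.5K_p) = 9.6/(2·0.48) = 10, so K_p = 100/5.5 = 18.2.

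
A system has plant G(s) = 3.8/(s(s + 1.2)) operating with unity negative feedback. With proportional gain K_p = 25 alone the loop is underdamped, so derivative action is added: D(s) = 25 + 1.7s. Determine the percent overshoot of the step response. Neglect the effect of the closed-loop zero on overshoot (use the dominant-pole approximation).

26.1%

Forward path: (25 + 1.7s)·3.8/(s(s+1.2)). The closed-loop characteristic equation is s² + (1.2 + 3.8·1.7)s + 3.8·25 = 0.
That is s² + 7.66s + 95 = 0, so ω_n = 9.747 rad/s and ζ = 7.66/(2·9.747) = 0.3929.
%OS = 100·exp(−πζ/√(1−ζ²)) = 26.1%.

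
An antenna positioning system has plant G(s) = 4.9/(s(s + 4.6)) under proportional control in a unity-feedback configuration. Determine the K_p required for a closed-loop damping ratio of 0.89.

Closed-loop characteristic equation: s² + 4.6s + K_p·4.9 = 0.
So ω_n = √(4.9K_p) and 2ζω_n = 4.6, giving ζ = 4.6/(2√(4.9K_p)).
Setting ζ = 0.89: √(4.9K_p) = 4.6/(2·0.89) = 2.584, so K_p = 6.678/4.9 = 1.36.

K_p = 1.36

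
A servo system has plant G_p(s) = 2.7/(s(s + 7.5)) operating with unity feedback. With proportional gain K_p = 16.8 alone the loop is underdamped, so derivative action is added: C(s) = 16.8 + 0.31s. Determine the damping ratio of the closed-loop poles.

Forward path: (16.8 + 0.31s)·2.7/(s(s+7.5)). The closed-loop characteristic equation is s² + (7.5 + 2.7·0.31)s + 2.7·16.8 = 0.
That is s² + 8.337s + 45.36 = 0, so ω_n = 6.735 rad/s and ζ = 8.337/(2·6.735) = 0.6189.

ζ = 0.619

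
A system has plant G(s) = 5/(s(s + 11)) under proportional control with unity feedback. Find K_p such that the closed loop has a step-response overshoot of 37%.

K_p = 66.5

From %OS = 100·exp(−πζ/√(1−ζ²)) = 37%, ζ = −ln(0.37)/√(π²+ln²(0.37)) = 0.3017.
Characteristic equation s² + 11s + 5K_p = 0 gives ζ = 11/(2√(5K_p)).
Setting ζ = 0.3017: √(5K_p) = 11/(2·0.3017) = 18.23, so K_p = 332.3/5 = 66.5.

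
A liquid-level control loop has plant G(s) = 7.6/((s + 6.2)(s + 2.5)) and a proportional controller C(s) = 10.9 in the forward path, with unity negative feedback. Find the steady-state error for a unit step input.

The loop is type 0. Static position error constant K_pos = C(0)·G(0) = 10.9·0.4903 = 5.345.
Steady-state error to a unit step: e_ss = 1/(1+K_pos) = 1/6.345 = 0.158.

0.158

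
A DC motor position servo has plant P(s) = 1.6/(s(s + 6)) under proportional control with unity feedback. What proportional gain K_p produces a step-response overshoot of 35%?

From %OS = 100·exp(−πζ/√(1−ζ²)) = 35%, ζ = −ln(0.35)/√(π²+ln²(0.35)) = 0.3169.
Characteristic equation s² + 6s + 1.6K_p = 0 gives ζ = 6/(2√(1.6K_p)).
Setting ζ = 0.3169: √(1.6K_p) = 6/(2·0.3169) = 9.465, so K_p = 89.6/1.6 = 56.

K_p = 56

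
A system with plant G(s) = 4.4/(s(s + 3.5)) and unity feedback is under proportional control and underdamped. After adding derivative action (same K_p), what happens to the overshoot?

decrease

The derivative term adds K·K_d to the s-coefficient of the characteristic equation, raising 2ζω_n while ω_n is unchanged; ζ increases, so overshoot decreases.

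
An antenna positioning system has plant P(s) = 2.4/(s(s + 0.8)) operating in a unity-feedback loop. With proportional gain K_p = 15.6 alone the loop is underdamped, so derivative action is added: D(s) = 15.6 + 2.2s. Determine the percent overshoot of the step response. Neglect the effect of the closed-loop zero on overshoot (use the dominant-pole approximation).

Forward path: (15.6 + 2.2s)·2.4/(s(s+0.8)). The closed-loop characteristic equation is s² + (0.8 + 2.4·2.2)s + 2.4·15.6 = 0.
That is s² + 6.08s + 37.44 = 0, so ω_n = 6.119 rad/s and ζ = 6.08/(2·6.119) = 0.4968.
%OS = 100·exp(−πζ/√(1−ζ²)) = 16.6%.

16.6%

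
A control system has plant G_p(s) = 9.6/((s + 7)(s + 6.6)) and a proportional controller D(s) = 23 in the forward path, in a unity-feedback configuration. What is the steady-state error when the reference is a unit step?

0.173

The loop is type 0. Static position error constant K_pos = D(0)·G_p(0) = 23·0.2078 = 4.779.
Steady-state error to a unit step: e_ss = 1/(1+K_pos) = 1/5.779 = 0.173.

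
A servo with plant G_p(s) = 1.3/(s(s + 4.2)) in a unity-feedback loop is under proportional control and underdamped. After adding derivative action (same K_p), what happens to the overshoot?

decrease

The derivative term adds K·K_d to the s-coefficient of the characteristic equation, raising 2ζω_n while ω_n is unchanged; ζ increases, so overshoot decreases.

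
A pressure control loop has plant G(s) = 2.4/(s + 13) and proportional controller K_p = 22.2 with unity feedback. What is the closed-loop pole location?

Closed-loop transfer function: T(s) = K_p·G(s)/(1 + K_p·G(s)) = 53.28/(s + 13 + 53.28) = 53.28/(s + 66.28).
The closed-loop pole is at s = −66.28.

s = -66.28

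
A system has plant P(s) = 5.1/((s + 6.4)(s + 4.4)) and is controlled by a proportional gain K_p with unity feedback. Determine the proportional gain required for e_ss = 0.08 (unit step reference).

For a type-0 loop with proportional control, e_ss = 1/(1 + K_p·P(0)).
P(0) = 0.1811. Require 1/(1 + K_p·0.1811) = 0.08, so 1 + 0.1811·K_p = 12.5.
K_p = (12.5 − 1)/0.1811 = 63.5.

K_p = 63.5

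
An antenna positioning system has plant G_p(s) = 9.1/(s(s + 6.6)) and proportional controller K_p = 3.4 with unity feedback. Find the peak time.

Closed-loop characteristic equation: s² + 6.6s + 30.94 = 0, so ω_n = 5.562 rad/s and ζ = 6.6/(2·5.562) = 0.5933.
Damped frequency ω_d = ω_n√(1−ζ²) = 4.478 rad/s, so peak time T_p = π/ω_d = 0.702 s.

T_p = 0.702 s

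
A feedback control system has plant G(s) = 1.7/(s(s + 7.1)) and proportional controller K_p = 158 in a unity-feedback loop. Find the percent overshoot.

49.8%

The closed-loop denominator s² + 7.1s + 268.6 gives ω_n = √268.6 = 16.39 and ζ = 7.1/(2ω_n) = 0.2166.
%OS = 100·exp(−πζ/√(1−ζ²)) = 100·exp(−π·0.2166/√0.9531) = 49.8%.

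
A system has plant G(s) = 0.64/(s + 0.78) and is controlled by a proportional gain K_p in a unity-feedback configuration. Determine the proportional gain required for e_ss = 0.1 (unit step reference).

For a type-0 loop with proportional control, e_ss = 1/(1 + K_p·G(0)).
G(0) = 0.8205. Require 1/(1 + K_p·0.8205) = 0.1, so 1 + 0.8205·K_p = 10.
K_p = (10 − 1)/0.8205 = 11.

K_p = 11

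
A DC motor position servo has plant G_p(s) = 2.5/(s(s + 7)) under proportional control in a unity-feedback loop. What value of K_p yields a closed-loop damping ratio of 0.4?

Closed-loop characteristic equation: s² + 7s + K_p·2.5 = 0.
So ω_n = √(2.5K_p) and 2ζω_n = 7, giving ζ = 7/(2√(2.5K_p)).
Setting ζ = 0.4: √(2.5K_p) = 7/(2·0.4) = 8.75, so K_p = 76.56/2.5 = 30.6.

K_p = 30.6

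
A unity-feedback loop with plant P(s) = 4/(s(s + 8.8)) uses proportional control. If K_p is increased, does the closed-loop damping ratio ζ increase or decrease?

decrease

ζ = 8.8/(2√(4K_p)); increasing K_p raises the denominator, so ζ falls.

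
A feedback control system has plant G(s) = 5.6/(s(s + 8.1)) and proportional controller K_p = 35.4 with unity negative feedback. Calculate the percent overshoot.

38.9%

Closed-loop characteristic equation: s² + 8.1s + 198.2 = 0, so ω_n = 14.08 rad/s and ζ = 8.1/(2·14.08) = 0.2876.
%OS = 100·exp(−πζ/√(1−ζ²)) = 100·exp(−π·0.2876/√0.9173) = 38.9%.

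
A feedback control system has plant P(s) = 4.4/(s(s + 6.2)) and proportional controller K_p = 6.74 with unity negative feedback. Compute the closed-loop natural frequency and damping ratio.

With unity feedback the closed-loop characteristic equation is s² + 6.2s + 6.74·4.4 = s² + 6.2s + 29.66 = 0.
Matching s² + 2ζω_n s + ω_n²: ω_n = √29.66 = 5.446 rad/s and 2ζω_n = 6.2, so ζ = 6.2/(2·5.446) = 0.569.

ω_n = 5.45 rad/s, ζ = 0.569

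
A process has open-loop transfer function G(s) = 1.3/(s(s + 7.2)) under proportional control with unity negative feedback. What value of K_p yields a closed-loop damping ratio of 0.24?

Closed-loop characteristic equation: s² + 7.2s + K_p·1.3 = 0.
So ω_n = √(1.3K_p) and 2ζω_n = 7.2, giving ζ = 7.2/(2√(1.3K_p)).
Setting ζ = 0.24: √(1.3K_p) = 7.2/(2·0.24) = 15, so K_p = 225/1.3 = 173.

K_p = 173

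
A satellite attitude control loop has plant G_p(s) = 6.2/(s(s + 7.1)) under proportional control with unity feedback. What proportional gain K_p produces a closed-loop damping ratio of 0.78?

Closed-loop characteristic equation: s² + 7.1s + K_p·6.2 = 0.
So ω_n = √(6.2K_p) and 2ζω_n = 7.1, giving ζ = 7.1/(2√(6.2K_p)).
Setting ζ = 0.78: √(6.2K_p) = 7.1/(2·0.78) = 4.551, so K_p = 20.71/6.2 = 3.34.

K_p = 3.34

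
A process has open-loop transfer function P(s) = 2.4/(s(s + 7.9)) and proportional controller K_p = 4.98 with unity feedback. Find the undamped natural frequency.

ω_n = 3.46 rad/s

With unity feedback the closed-loop characteristic equation is s² + 7.9s + 4.98·2.4 = s² + 7.9s + 11.95 = 0.
So ω_n² = 11.95 ⇒ ω_n = 3.457 rad/s, and ζ = 7.9/(2ω_n) = 1.14.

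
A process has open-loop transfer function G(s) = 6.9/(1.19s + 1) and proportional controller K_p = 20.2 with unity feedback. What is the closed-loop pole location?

Closed loop: T(s) = K_p·G/(1+K_p·G) = 139.4/(1.19s + 1 + 139.4), with pole at s = −(1 + 139.4)/1.19 = −118.

s = -118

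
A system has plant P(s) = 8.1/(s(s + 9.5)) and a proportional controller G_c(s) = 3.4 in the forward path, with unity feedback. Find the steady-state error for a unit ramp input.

The loop has one pole at the origin (type 1). Velocity error constant K_v = lim_{s→0} s·G_c(s)P(s) = 3.4·8.1/9.5 = 2.899.
Steady-state error to a unit ramp: e_ss = 1/K_v = 0.345.

0.345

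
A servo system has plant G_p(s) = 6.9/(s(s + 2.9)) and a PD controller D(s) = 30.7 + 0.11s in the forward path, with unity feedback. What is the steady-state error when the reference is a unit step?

0

The open loop D(s)G_p(s) has a pole at the origin (type 1), so the static position error constant is infinite and e_ss = 1/(1+∞) = 0.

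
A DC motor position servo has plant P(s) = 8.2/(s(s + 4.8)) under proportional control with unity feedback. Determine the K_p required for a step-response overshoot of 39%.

K_p = 8.52

From %OS = 100·exp(−πζ/√(1−ζ²)) = 39%, ζ = −ln(0.39)/√(π²+ln²(0.39)) = 0.2871.
Characteristic equation s² + 4.8s + 8.2K_p = 0 gives ζ = 4.8/(2√(8.2K_p)).
Setting ζ = 0.2871: √(8.2K_p) = 4.8/(2·0.2871) = 8.359, so K_p = 69.88/8.2 = 8.52.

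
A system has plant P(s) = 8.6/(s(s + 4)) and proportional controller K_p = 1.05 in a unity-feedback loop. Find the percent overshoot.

6.07%

From 1 + K_pP(s) = 0: s² + 4s + 9.03 = 0 ⇒ ω_n = 3.005, ζ = 0.6656.
%OS = 100·exp(−πζ/√(1−ζ²)) = 100·exp(−π·0.6656/√0.557) = 6.07%.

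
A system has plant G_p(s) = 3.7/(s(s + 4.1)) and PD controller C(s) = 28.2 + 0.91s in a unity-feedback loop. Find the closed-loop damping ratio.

ζ = 0.366

Forward path: (28.2 + 0.91s)·3.7/(s(s+4.1)). The closed-loop characteristic equation is s² + (4.1 + 3.7·0.91)s + 3.7·28.2 = 0.
That is s² + 7.467s + 104.3 = 0, so ω_n = 10.21 rad/s and ζ = 7.467/(2·10.21) = 0.3655.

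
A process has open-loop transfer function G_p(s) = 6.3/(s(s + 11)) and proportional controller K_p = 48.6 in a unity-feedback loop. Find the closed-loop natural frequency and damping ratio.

ω_n = 17.5 rad/s, ζ = 0.314

The closed-loop denominator is s(s+11) + 48.6·6.3 = s² + 11s + 306.2.
So ω_n² = 306.2 ⇒ ω_n = 17.5 rad/s, and ζ = 11/(2ω_n) = 0.314.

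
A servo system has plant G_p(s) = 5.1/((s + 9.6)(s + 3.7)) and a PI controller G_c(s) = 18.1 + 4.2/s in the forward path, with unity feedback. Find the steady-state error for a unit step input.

0

The open loop G_c(s)G_p(s) has a pole at the origin (type 1), so the static position error constant is infinite and e_ss = 1/(1+∞) = 0.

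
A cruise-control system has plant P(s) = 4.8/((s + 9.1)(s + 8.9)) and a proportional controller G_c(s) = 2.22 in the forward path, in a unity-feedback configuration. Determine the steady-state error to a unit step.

The loop is type 0. Static position error constant K_pos = G_c(0)·P(0) = 2.22·0.05927 = 0.1316.
Steady-state error to a unit step: e_ss = 1/(1+K_pos) = 1/1.132 = 0.884.

0.884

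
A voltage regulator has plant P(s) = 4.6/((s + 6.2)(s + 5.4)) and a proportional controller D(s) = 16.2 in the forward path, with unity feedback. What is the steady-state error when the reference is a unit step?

0.31

The loop is type 0. Static position error constant K_pos = D(0)·P(0) = 16.2·0.1374 = 2.226.
Steady-state error to a unit step: e_ss = 1/(1+K_pos) = 1/3.226 = 0.31.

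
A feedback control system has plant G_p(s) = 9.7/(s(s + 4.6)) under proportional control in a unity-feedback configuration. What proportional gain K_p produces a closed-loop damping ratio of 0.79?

Closed-loop characteristic equation: s² + 4.6s + K_p·9.7 = 0.
So ω_n = √(9.7K_p) and 2ζω_n = 4.6, giving ζ = 4.6/(2√(9.7K_p)).
Setting ζ = 0.79: √(9.7K_p) = 4.6/(2·0.79) = 2.911, so K_p = 8.476/9.7 = 0.874.

K_p = 0.874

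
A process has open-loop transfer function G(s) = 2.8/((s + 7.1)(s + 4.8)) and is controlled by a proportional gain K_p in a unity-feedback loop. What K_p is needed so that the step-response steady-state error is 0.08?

For a type-0 loop with proportional control, e_ss = 1/(1 + K_p·G(0)).
G(0) = 0.08216. Require 1/(1 + K_p·0.08216) = 0.08, so 1 + 0.08216·K_p = 12.5.
K_p = (12.5 − 1)/0.08216 = 140.

K_p = 140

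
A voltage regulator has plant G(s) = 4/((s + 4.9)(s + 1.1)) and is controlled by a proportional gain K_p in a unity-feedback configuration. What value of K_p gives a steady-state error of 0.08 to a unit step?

K_p = 15.5

The loop is type 0, so e_ss(step) = 1/(1 + K_pos) with K_pos = K_p·G(0).
G(0) = 0.7421. Require 1/(1 + K_p·0.7421) = 0.08, so 1 + 0.7421·K_p = 12.5.
K_p = (12.5 − 1)/0.7421 = 15.5.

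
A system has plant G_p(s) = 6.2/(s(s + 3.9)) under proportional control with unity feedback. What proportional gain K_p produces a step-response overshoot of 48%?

K_p = 11.8

From %OS = 100·exp(−πζ/√(1−ζ²)) = 48%, ζ = −ln(0.48)/√(π²+ln²(0.48)) = 0.2275.
Characteristic equation s² + 3.9s + 6.2K_p = 0 gives ζ = 3.9/(2√(6.2K_p)).
Setting ζ = 0.2275: √(6.2K_p) = 3.9/(2·0.2275) = 8.571, so K_p = 73.47/6.2 = 11.8.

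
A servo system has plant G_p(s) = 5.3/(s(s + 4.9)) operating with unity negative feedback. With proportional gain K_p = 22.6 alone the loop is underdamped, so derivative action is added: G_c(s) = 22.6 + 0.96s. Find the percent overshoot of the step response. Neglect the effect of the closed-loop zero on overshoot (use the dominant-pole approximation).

20%

Forward path: (22.6 + 0.96s)·5.3/(s(s+4.9)). The closed-loop characteristic equation is s² + (4.9 + 5.3·0.96)s + 5.3·22.6 = 0.
That is s² + 9.988s + 119.8 = 0, so ω_n = 10.94 rad/s and ζ = 9.988/(2·10.94) = 0.4563.
%OS = 100·exp(−πζ/√(1−ζ²)) = 20%.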